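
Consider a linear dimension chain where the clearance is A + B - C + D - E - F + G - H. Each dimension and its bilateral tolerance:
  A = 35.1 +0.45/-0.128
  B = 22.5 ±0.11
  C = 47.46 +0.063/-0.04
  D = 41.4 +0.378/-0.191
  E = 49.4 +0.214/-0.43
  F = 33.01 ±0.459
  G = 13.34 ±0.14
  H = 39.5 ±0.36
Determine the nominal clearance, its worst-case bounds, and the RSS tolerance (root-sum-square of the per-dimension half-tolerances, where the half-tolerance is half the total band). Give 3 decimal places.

nominal=-57.030 wc=[-58.695,-54.663] rss=0.802

Stack each dimension's contribution:
  +A: nom +35.100 → Σnom=35.100; wc +0.450/-0.128 → slack +0.450/-0.128; half-tol=0.289, Σhalf²=0.083521
  +B: nom +22.500 → Σnom=57.600; wc +0.110/-0.110 → slack +0.560/-0.238; half-tol=0.110, Σhalf²=0.095621
  -C: nom -47.460 → Σnom=10.140; wc +0.040/-0.063 → slack +0.600/-0.301; half-tol=0.052, Σhalf²=0.098273
  +D: nom +41.400 → Σnom=51.540; wc +0.378/-0.191 → slack +0.978/-0.492; half-tol=0.284, Σhalf²=0.179214
  -E: nom -49.400 → Σnom=2.140; wc +0.430/-0.214 → slack +1.408/-0.706; half-tol=0.322, Σhalf²=0.282898
  -F: nom -33.010 → Σnom=-30.870; wc +0.459/-0.459 → slack +1.867/-1.165; half-tol=0.459, Σhalf²=0.493579
  +G: nom +13.340 → Σnom=-17.530; wc +0.140/-0.140 → slack +2.007/-1.305; half-tol=0.140, Σhalf²=0.513178
  -H: nom -39.500 → Σnom=-57.030; wc +0.360/-0.360 → slack +2.367/-1.665; half-tol=0.360, Σhalf²=0.642778
Nominal = -57.030. Worst-case = [-57.030 - 1.665, -57.030 + 2.367] = [-58.695, -54.663]. RSS = √0.642778 = 0.802.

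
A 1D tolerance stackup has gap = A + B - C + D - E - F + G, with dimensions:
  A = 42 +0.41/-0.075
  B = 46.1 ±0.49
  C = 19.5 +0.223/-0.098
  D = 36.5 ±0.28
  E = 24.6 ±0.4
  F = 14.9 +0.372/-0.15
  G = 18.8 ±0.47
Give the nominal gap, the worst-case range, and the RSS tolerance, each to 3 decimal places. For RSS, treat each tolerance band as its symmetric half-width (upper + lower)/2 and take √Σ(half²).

Stack each dimension's contribution:
  +A: nom +42.000 → Σnom=42.000; wc +0.410/-0.075 → slack +0.410/-0.075; half-tol=0.242, Σhalf²=0.058806
  +B: nom +46.100 → Σnom=88.100; wc +0.490/-0.490 → slack +0.900/-0.565; half-tol=0.490, Σhalf²=0.298906
  -C: nom -19.500 → Σnom=68.600; wc +0.098/-0.223 → slack +0.998/-0.788; half-tol=0.161, Σhalf²=0.324666
  +D: nom +36.500 → Σnom=105.100; wc +0.280/-0.280 → slack +1.278/-1.068; half-tol=0.280, Σhalf²=0.403066
  -E: nom -24.600 → Σnom=80.500; wc +0.400/-0.400 → slack +1.678/-1.468; half-tol=0.400, Σhalf²=0.563067
  -F: nom -14.900 → Σnom=65.600; wc +0.150/-0.372 → slack +1.828/-1.840; half-tol=0.261, Σhalf²=0.631188
  +G: nom +18.800 → Σnom=84.400; wc +0.470/-0.470 → slack +2.298/-2.310; half-tol=0.470, Σhalf²=0.852087
Nominal = 84.400. Worst-case = [84.400 - 2.310, 84.400 + 2.298] = [82.090, 86.698]. RSS = √0.852087 = 0.923.

nominal=84.400 wc=[82.090,86.698] rss=0.923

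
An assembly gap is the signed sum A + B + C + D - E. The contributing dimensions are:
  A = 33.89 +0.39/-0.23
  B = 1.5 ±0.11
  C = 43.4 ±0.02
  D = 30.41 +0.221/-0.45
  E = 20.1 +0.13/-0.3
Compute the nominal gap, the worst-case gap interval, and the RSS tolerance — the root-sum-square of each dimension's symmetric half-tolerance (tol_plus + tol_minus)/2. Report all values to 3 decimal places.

Stack each dimension's contribution:
  +A: nom +33.890 → Σnom=33.890; wc +0.390/-0.230 → slack +0.390/-0.230; half-tol=0.310, Σhalf²=0.096100
  +B: nom +1.500 → Σnom=35.390; wc +0.110/-0.110 → slack +0.500/-0.340; half-tol=0.110, Σhalf²=0.108200
  +C: nom +43.400 → Σnom=78.790; wc +0.020/-0.020 → slack +0.520/-0.360; half-tol=0.020, Σhalf²=0.108600
  +D: nom +30.410 → Σnom=109.200; wc +0.221/-0.450 → slack +0.741/-0.810; half-tol=0.336, Σhalf²=0.221160
  -E: nom -20.100 → Σnom=89.100; wc +0.300/-0.130 → slack +1.041/-0.940; half-tol=0.215, Σhalf²=0.267385
Nominal = 89.100. Worst-case = [89.100 - 0.940, 89.100 + 1.041] = [88.160, 90.141]. RSS = √0.267385 = 0.517.

nominal=89.100 wc=[88.160,90.141] rss=0.517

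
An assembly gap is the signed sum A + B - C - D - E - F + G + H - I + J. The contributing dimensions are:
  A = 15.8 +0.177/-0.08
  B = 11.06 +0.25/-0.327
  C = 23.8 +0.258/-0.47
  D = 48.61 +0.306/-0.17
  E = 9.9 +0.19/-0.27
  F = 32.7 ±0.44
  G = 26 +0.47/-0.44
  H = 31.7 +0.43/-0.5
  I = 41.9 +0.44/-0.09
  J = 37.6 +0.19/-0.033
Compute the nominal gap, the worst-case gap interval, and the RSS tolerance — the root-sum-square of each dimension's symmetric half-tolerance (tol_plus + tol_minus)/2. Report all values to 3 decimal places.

Stack each dimension's contribution:
  +A: nom +15.800 → Σnom=15.800; wc +0.177/-0.080 → slack +0.177/-0.080; half-tol=0.129, Σhalf²=0.016512
  +B: nom +11.060 → Σnom=26.860; wc +0.250/-0.327 → slack +0.427/-0.407; half-tol=0.288, Σhalf²=0.099744
  -C: nom -23.800 → Σnom=3.060; wc +0.470/-0.258 → slack +0.897/-0.665; half-tol=0.364, Σhalf²=0.232240
  -D: nom -48.610 → Σnom=-45.550; wc +0.170/-0.306 → slack +1.067/-0.971; half-tol=0.238, Σhalf²=0.288884
  -E: nom -9.900 → Σnom=-55.450; wc +0.270/-0.190 → slack +1.337/-1.161; half-tol=0.230, Σhalf²=0.341784
  -F: nom -32.700 → Σnom=-88.150; wc +0.440/-0.440 → slack +1.777/-1.601; half-tol=0.440, Σhalf²=0.535384
  +G: nom +26.000 → Σnom=-62.150; wc +0.470/-0.440 → slack +2.247/-2.041; half-tol=0.455, Σhalf²=0.742409
  +H: nom +31.700 → Σnom=-30.450; wc +0.430/-0.500 → slack +2.677/-2.541; half-tol=0.465, Σhalf²=0.958634
  -I: nom -41.900 → Σnom=-72.350; wc +0.090/-0.440 → slack +2.767/-2.981; half-tol=0.265, Σhalf²=1.028860
  +J: nom +37.600 → Σnom=-34.750; wc +0.190/-0.033 → slack +2.957/-3.014; half-tol=0.112, Σhalf²=1.041292
Nominal = -34.750. Worst-case = [-34.750 - 3.014, -34.750 + 2.957] = [-37.764, -31.793]. RSS = √1.041292 = 1.020.

nominal=-34.750 wc=[-37.764,-31.793] rss=1.020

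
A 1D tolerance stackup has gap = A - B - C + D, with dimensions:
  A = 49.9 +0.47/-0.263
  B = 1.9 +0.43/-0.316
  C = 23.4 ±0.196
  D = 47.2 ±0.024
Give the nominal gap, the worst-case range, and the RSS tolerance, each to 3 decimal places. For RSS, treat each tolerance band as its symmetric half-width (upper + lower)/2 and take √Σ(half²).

nominal=71.800 wc=[70.887,72.806] rss=0.559

Stack each dimension's contribution:
  +A: nom +49.900 → Σnom=49.900; wc +0.470/-0.263 → slack +0.470/-0.263; half-tol=0.366, Σhalf²=0.134322
  -B: nom -1.900 → Σnom=48.000; wc +0.316/-0.430 → slack +0.786/-0.693; half-tol=0.373, Σhalf²=0.273451
  -C: nom -23.400 → Σnom=24.600; wc +0.196/-0.196 → slack +0.982/-0.889; half-tol=0.196, Σhalf²=0.311867
  +D: nom +47.200 → Σnom=71.800; wc +0.024/-0.024 → slack +1.006/-0.913; half-tol=0.024, Σhalf²=0.312443
Nominal = 71.800. Worst-case = [71.800 - 0.913, 71.800 + 1.006] = [70.887, 72.806]. RSS = √0.312443 = 0.559.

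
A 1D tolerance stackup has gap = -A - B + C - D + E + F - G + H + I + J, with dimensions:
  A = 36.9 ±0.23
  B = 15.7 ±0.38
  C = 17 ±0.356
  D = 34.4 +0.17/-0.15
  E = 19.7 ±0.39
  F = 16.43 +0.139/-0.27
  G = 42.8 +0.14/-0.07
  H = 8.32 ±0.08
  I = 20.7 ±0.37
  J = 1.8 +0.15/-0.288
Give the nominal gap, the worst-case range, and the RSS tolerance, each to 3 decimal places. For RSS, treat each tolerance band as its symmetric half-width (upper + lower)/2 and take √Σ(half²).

Stack each dimension's contribution:
  -A: nom -36.900 → Σnom=-36.900; wc +0.230/-0.230 → slack +0.230/-0.230; half-tol=0.230, Σhalf²=0.052900
  -B: nom -15.700 → Σnom=-52.600; wc +0.380/-0.380 → slack +0.610/-0.610; half-tol=0.380, Σhalf²=0.197300
  +C: nom +17.000 → Σnom=-35.600; wc +0.356/-0.356 → slack +0.966/-0.966; half-tol=0.356, Σhalf²=0.324036
  -D: nom -34.400 → Σnom=-70.000; wc +0.150/-0.170 → slack +1.116/-1.136; half-tol=0.160, Σhalf²=0.349636
  +E: nom +19.700 → Σnom=-50.300; wc +0.390/-0.390 → slack +1.506/-1.526; half-tol=0.390, Σhalf²=0.501736
  +F: nom +16.430 → Σnom=-33.870; wc +0.139/-0.270 → slack +1.645/-1.796; half-tol=0.205, Σhalf²=0.543556
  -G: nom -42.800 → Σnom=-76.670; wc +0.070/-0.140 → slack +1.715/-1.936; half-tol=0.105, Σhalf²=0.554581
  +H: nom +8.320 → Σnom=-68.350; wc +0.080/-0.080 → slack +1.795/-2.016; half-tol=0.080, Σhalf²=0.560981
  +I: nom +20.700 → Σnom=-47.650; wc +0.370/-0.370 → slack +2.165/-2.386; half-tol=0.370, Σhalf²=0.697881
  +J: nom +1.800 → Σnom=-45.850; wc +0.150/-0.288 → slack +2.315/-2.674; half-tol=0.219, Σhalf²=0.745842
Nominal = -45.850. Worst-case = [-45.850 - 2.674, -45.850 + 2.315] = [-48.524, -43.535]. RSS = √0.745842 = 0.864.

nominal=-45.850 wc=[-48.524,-43.535] rss=0.864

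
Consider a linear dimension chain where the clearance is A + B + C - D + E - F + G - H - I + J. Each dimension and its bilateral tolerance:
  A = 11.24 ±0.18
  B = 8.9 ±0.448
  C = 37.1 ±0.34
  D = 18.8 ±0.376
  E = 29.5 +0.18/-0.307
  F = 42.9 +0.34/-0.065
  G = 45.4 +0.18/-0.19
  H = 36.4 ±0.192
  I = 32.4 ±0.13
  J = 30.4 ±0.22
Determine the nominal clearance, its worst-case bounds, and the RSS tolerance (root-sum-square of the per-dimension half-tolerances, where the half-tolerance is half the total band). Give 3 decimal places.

Stack each dimension's contribution:
  +A: nom +11.240 → Σnom=11.240; wc +0.180/-0.180 → slack +0.180/-0.180; half-tol=0.180, Σhalf²=0.032400
  +B: nom +8.900 → Σnom=20.140; wc +0.448/-0.448 → slack +0.628/-0.628; half-tol=0.448, Σhalf²=0.233104
  +C: nom +37.100 → Σnom=57.240; wc +0.340/-0.340 → slack +0.968/-0.968; half-tol=0.340, Σhalf²=0.348704
  -D: nom -18.800 → Σnom=38.440; wc +0.376/-0.376 → slack +1.344/-1.344; half-tol=0.376, Σhalf²=0.490080
  +E: nom +29.500 → Σnom=67.940; wc +0.180/-0.307 → slack +1.524/-1.651; half-tol=0.243, Σhalf²=0.549372
  -F: nom -42.900 → Σnom=25.040; wc +0.065/-0.340 → slack +1.589/-1.991; half-tol=0.203, Σhalf²=0.590379
  +G: nom +45.400 → Σnom=70.440; wc +0.180/-0.190 → slack +1.769/-2.181; half-tol=0.185, Σhalf²=0.624604
  -H: nom -36.400 → Σnom=34.040; wc +0.192/-0.192 → slack +1.961/-2.373; half-tol=0.192, Σhalf²=0.661468
  -I: nom -32.400 → Σnom=1.640; wc +0.130/-0.130 → slack +2.091/-2.503; half-tol=0.130, Σhalf²=0.678368
  +J: nom +30.400 → Σnom=32.040; wc +0.220/-0.220 → slack +2.311/-2.723; half-tol=0.220, Σhalf²=0.726768
Nominal = 32.040. Worst-case = [32.040 - 2.723, 32.040 + 2.311] = [29.317, 34.351]. RSS = √0.726768 = 0.853.

nominal=32.040 wc=[29.317,34.351] rss=0.853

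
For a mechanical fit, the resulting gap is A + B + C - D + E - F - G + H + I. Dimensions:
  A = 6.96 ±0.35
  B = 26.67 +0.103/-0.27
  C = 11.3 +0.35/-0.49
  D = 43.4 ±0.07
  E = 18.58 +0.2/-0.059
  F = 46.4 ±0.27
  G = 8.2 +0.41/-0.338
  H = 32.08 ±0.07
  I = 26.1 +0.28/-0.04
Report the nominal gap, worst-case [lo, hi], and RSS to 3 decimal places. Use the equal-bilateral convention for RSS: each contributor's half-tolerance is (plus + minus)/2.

Stack each dimension's contribution:
  +A: nom +6.960 → Σnom=6.960; wc +0.350/-0.350 → slack +0.350/-0.350; half-tol=0.350, Σhalf²=0.122500
  +B: nom +26.670 → Σnom=33.630; wc +0.103/-0.270 → slack +0.453/-0.620; half-tol=0.186, Σhalf²=0.157282
  +C: nom +11.300 → Σnom=44.930; wc +0.350/-0.490 → slack +0.803/-1.110; half-tol=0.420, Σhalf²=0.333682
  -D: nom -43.400 → Σnom=1.530; wc +0.070/-0.070 → slack +0.873/-1.180; half-tol=0.070, Σhalf²=0.338582
  +E: nom +18.580 → Σnom=20.110; wc +0.200/-0.059 → slack +1.073/-1.239; half-tol=0.130, Σhalf²=0.355352
  -F: nom -46.400 → Σnom=-26.290; wc +0.270/-0.270 → slack +1.343/-1.509; half-tol=0.270, Σhalf²=0.428252
  -G: nom -8.200 → Σnom=-34.490; wc +0.338/-0.410 → slack +1.681/-1.919; half-tol=0.374, Σhalf²=0.568129
  +H: nom +32.080 → Σnom=-2.410; wc +0.070/-0.070 → slack +1.751/-1.989; half-tol=0.070, Σhalf²=0.573029
  +I: nom +26.100 → Σnom=23.690; wc +0.280/-0.040 → slack +2.031/-2.029; half-tol=0.160, Σhalf²=0.598629
Nominal = 23.690. Worst-case = [23.690 - 2.029, 23.690 + 2.031] = [21.661, 25.721]. RSS = √0.598629 = 0.774.

nominal=23.690 wc=[21.661,25.721] rss=0.774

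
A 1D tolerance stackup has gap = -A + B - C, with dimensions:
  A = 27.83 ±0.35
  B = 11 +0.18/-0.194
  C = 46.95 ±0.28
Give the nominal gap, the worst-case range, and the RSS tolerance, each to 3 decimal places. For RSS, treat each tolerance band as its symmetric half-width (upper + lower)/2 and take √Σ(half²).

nominal=-63.780 wc=[-64.604,-62.970] rss=0.486

Stack each dimension's contribution:
  -A: nom -27.830 → Σnom=-27.830; wc +0.350/-0.350 → slack +0.350/-0.350; half-tol=0.350, Σhalf²=0.122500
  +B: nom +11.000 → Σnom=-16.830; wc +0.180/-0.194 → slack +0.530/-0.544; half-tol=0.187, Σhalf²=0.157469
  -C: nom -46.950 → Σnom=-63.780; wc +0.280/-0.280 → slack +0.810/-0.824; half-tol=0.280, Σhalf²=0.235869
Nominal = -63.780. Worst-case = [-63.780 - 0.824, -63.780 + 0.810] = [-64.604, -62.970]. RSS = √0.235869 = 0.486.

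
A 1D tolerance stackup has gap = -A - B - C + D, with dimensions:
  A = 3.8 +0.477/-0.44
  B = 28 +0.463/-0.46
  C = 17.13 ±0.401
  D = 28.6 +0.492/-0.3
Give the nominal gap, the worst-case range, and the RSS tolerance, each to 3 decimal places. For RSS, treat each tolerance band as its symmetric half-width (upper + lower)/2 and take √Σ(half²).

Stack each dimension's contribution:
  -A: nom -3.800 → Σnom=-3.800; wc +0.440/-0.477 → slack +0.440/-0.477; half-tol=0.459, Σhalf²=0.210222
  -B: nom -28.000 → Σnom=-31.800; wc +0.460/-0.463 → slack +0.900/-0.940; half-tol=0.462, Σhalf²=0.423205
  -C: nom -17.130 → Σnom=-48.930; wc +0.401/-0.401 → slack +1.301/-1.341; half-tol=0.401, Σhalf²=0.584006
  +D: nom +28.600 → Σnom=-20.330; wc +0.492/-0.300 → slack +1.793/-1.641; half-tol=0.396, Σhalf²=0.740822
Nominal = -20.330. Worst-case = [-20.330 - 1.641, -20.330 + 1.793] = [-21.971, -18.537]. RSS = √0.740822 = 0.861.

nominal=-20.330 wc=[-21.971,-18.537] rss=0.861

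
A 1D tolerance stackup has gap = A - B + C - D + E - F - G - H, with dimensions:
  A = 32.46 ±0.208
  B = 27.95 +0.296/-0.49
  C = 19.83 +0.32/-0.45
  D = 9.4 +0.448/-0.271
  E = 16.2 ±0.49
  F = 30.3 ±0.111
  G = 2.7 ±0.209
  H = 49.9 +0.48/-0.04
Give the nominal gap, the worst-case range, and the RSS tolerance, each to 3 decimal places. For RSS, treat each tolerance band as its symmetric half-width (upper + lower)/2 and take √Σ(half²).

nominal=-51.760 wc=[-54.452,-49.621] rss=0.916

Stack each dimension's contribution:
  +A: nom +32.460 → Σnom=32.460; wc +0.208/-0.208 → slack +0.208/-0.208; half-tol=0.208, Σhalf²=0.043264
  -B: nom -27.950 → Σnom=4.510; wc +0.490/-0.296 → slack +0.698/-0.504; half-tol=0.393, Σhalf²=0.197713
  +C: nom +19.830 → Σnom=24.340; wc +0.320/-0.450 → slack +1.018/-0.954; half-tol=0.385, Σhalf²=0.345938
  -D: nom -9.400 → Σnom=14.940; wc +0.271/-0.448 → slack +1.289/-1.402; half-tol=0.360, Σhalf²=0.475178
  +E: nom +16.200 → Σnom=31.140; wc +0.490/-0.490 → slack +1.779/-1.892; half-tol=0.490, Σhalf²=0.715278
  -F: nom -30.300 → Σnom=0.840; wc +0.111/-0.111 → slack +1.890/-2.003; half-tol=0.111, Σhalf²=0.727599
  -G: nom -2.700 → Σnom=-1.860; wc +0.209/-0.209 → slack +2.099/-2.212; half-tol=0.209, Σhalf²=0.771280
  -H: nom -49.900 → Σnom=-51.760; wc +0.040/-0.480 → slack +2.139/-2.692; half-tol=0.260, Σhalf²=0.838880
Nominal = -51.760. Worst-case = [-51.760 - 2.692, -51.760 + 2.139] = [-54.452, -49.621]. RSS = √0.838880 = 0.916.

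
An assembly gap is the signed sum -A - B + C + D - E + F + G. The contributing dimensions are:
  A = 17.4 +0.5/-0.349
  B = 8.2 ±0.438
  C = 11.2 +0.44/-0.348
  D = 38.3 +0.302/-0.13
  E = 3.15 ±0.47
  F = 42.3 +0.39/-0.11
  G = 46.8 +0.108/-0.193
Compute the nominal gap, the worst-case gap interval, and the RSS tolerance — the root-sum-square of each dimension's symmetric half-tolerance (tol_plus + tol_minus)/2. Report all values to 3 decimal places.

nominal=109.850 wc=[107.661,112.347] rss=0.938

Stack each dimension's contribution:
  -A: nom -17.400 → Σnom=-17.400; wc +0.349/-0.500 → slack +0.349/-0.500; half-tol=0.424, Σhalf²=0.180200
  -B: nom -8.200 → Σnom=-25.600; wc +0.438/-0.438 → slack +0.787/-0.938; half-tol=0.438, Σhalf²=0.372044
  +C: nom +11.200 → Σnom=-14.400; wc +0.440/-0.348 → slack +1.227/-1.286; half-tol=0.394, Σhalf²=0.527280
  +D: nom +38.300 → Σnom=23.900; wc +0.302/-0.130 → slack +1.529/-1.416; half-tol=0.216, Σhalf²=0.573936
  -E: nom -3.150 → Σnom=20.750; wc +0.470/-0.470 → slack +1.999/-1.886; half-tol=0.470, Σhalf²=0.794836
  +F: nom +42.300 → Σnom=63.050; wc +0.390/-0.110 → slack +2.389/-1.996; half-tol=0.250, Σhalf²=0.857336
  +G: nom +46.800 → Σnom=109.850; wc +0.108/-0.193 → slack +2.497/-2.189; half-tol=0.150, Σhalf²=0.879987
Nominal = 109.850. Worst-case = [109.850 - 2.189, 109.850 + 2.497] = [107.661, 112.347]. RSS = √0.879987 = 0.938.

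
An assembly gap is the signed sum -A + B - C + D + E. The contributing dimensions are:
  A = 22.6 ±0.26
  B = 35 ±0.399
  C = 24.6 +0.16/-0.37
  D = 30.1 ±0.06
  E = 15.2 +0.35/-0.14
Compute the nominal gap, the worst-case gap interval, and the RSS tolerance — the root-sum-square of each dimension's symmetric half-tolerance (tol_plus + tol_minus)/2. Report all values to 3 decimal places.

Stack each dimension's contribution:
  -A: nom -22.600 → Σnom=-22.600; wc +0.260/-0.260 → slack +0.260/-0.260; half-tol=0.260, Σhalf²=0.067600
  +B: nom +35.000 → Σnom=12.400; wc +0.399/-0.399 → slack +0.659/-0.659; half-tol=0.399, Σhalf²=0.226801
  -C: nom -24.600 → Σnom=-12.200; wc +0.370/-0.160 → slack +1.029/-0.819; half-tol=0.265, Σhalf²=0.297026
  +D: nom +30.100 → Σnom=17.900; wc +0.060/-0.060 → slack +1.089/-0.879; half-tol=0.060, Σhalf²=0.300626
  +E: nom +15.200 → Σnom=33.100; wc +0.350/-0.140 → slack +1.439/-1.019; half-tol=0.245, Σhalf²=0.360651
Nominal = 33.100. Worst-case = [33.100 - 1.019, 33.100 + 1.439] = [32.081, 34.539]. RSS = √0.360651 = 0.601.

nominal=33.100 wc=[32.081,34.539] rss=0.601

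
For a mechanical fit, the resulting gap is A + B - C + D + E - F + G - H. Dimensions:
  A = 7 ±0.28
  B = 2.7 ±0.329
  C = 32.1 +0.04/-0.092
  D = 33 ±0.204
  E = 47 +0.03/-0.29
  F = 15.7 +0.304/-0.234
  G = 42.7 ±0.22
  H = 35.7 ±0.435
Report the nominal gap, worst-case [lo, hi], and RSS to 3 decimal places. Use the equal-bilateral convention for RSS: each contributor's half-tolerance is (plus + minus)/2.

nominal=48.900 wc=[46.798,50.724] rss=0.754

Stack each dimension's contribution:
  +A: nom +7.000 → Σnom=7.000; wc +0.280/-0.280 → slack +0.280/-0.280; half-tol=0.280, Σhalf²=0.078400
  +B: nom +2.700 → Σnom=9.700; wc +0.329/-0.329 → slack +0.609/-0.609; half-tol=0.329, Σhalf²=0.186641
  -C: nom -32.100 → Σnom=-22.400; wc +0.092/-0.040 → slack +0.701/-0.649; half-tol=0.066, Σhalf²=0.190997
  +D: nom +33.000 → Σnom=10.600; wc +0.204/-0.204 → slack +0.905/-0.853; half-tol=0.204, Σhalf²=0.232613
  +E: nom +47.000 → Σnom=57.600; wc +0.030/-0.290 → slack +0.935/-1.143; half-tol=0.160, Σhalf²=0.258213
  -F: nom -15.700 → Σnom=41.900; wc +0.234/-0.304 → slack +1.169/-1.447; half-tol=0.269, Σhalf²=0.330574
  +G: nom +42.700 → Σnom=84.600; wc +0.220/-0.220 → slack +1.389/-1.667; half-tol=0.220, Σhalf²=0.378974
  -H: nom -35.700 → Σnom=48.900; wc +0.435/-0.435 → slack +1.824/-2.102; half-tol=0.435, Σhalf²=0.568199
Nominal = 48.900. Worst-case = [48.900 - 2.102, 48.900 + 1.824] = [46.798, 50.724]. RSS = √0.568199 = 0.754.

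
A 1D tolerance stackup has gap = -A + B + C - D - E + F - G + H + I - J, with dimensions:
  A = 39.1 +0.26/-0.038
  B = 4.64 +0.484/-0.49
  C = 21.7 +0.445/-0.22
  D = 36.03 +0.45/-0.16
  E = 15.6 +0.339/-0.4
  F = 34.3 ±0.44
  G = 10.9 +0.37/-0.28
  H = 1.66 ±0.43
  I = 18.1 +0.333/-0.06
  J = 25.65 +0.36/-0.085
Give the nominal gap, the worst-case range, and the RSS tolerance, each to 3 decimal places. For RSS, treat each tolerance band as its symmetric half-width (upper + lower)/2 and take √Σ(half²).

Stack each dimension's contribution:
  -A: nom -39.100 → Σnom=-39.100; wc +0.038/-0.260 → slack +0.038/-0.260; half-tol=0.149, Σhalf²=0.022201
  +B: nom +4.640 → Σnom=-34.460; wc +0.484/-0.490 → slack +0.522/-0.750; half-tol=0.487, Σhalf²=0.259370
  +C: nom +21.700 → Σnom=-12.760; wc +0.445/-0.220 → slack +0.967/-0.970; half-tol=0.333, Σhalf²=0.369926
  -D: nom -36.030 → Σnom=-48.790; wc +0.160/-0.450 → slack +1.127/-1.420; half-tol=0.305, Σhalf²=0.462951
  -E: nom -15.600 → Σnom=-64.390; wc +0.400/-0.339 → slack +1.527/-1.759; half-tol=0.370, Σhalf²=0.599482
  +F: nom +34.300 → Σnom=-30.090; wc +0.440/-0.440 → slack +1.967/-2.199; half-tol=0.440, Σhalf²=0.793082
  -G: nom -10.900 → Σnom=-40.990; wc +0.280/-0.370 → slack +2.247/-2.569; half-tol=0.325, Σhalf²=0.898707
  +H: nom +1.660 → Σnom=-39.330; wc +0.430/-0.430 → slack +2.677/-2.999; half-tol=0.430, Σhalf²=1.083607
  +I: nom +18.100 → Σnom=-21.230; wc +0.333/-0.060 → slack +3.010/-3.059; half-tol=0.197, Σhalf²=1.122219
  -J: nom -25.650 → Σnom=-46.880; wc +0.085/-0.360 → slack +3.095/-3.419; half-tol=0.223, Σhalf²=1.171725
Nominal = -46.880. Worst-case = [-46.880 - 3.419, -46.880 + 3.095] = [-50.299, -43.785]. RSS = √1.171725 = 1.082.

nominal=-46.880 wc=[-50.299,-43.785] rss=1.082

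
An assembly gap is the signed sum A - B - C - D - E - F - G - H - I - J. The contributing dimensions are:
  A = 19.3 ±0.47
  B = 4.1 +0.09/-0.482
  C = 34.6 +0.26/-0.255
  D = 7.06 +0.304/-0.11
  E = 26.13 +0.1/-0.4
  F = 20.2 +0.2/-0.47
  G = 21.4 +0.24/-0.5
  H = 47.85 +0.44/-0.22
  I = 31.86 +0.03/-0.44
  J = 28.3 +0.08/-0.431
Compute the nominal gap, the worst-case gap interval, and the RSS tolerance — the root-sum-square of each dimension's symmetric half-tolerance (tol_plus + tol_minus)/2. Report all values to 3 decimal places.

Stack each dimension's contribution:
  +A: nom +19.300 → Σnom=19.300; wc +0.470/-0.470 → slack +0.470/-0.470; half-tol=0.470, Σhalf²=0.220900
  -B: nom -4.100 → Σnom=15.200; wc +0.482/-0.090 → slack +0.952/-0.560; half-tol=0.286, Σhalf²=0.302696
  -C: nom -34.600 → Σnom=-19.400; wc +0.255/-0.260 → slack +1.207/-0.820; half-tol=0.258, Σhalf²=0.369002
  -D: nom -7.060 → Σnom=-26.460; wc +0.110/-0.304 → slack +1.317/-1.124; half-tol=0.207, Σhalf²=0.411851
  -E: nom -26.130 → Σnom=-52.590; wc +0.400/-0.100 → slack +1.717/-1.224; half-tol=0.250, Σhalf²=0.474351
  -F: nom -20.200 → Σnom=-72.790; wc +0.470/-0.200 → slack +2.187/-1.424; half-tol=0.335, Σhalf²=0.586576
  -G: nom -21.400 → Σnom=-94.190; wc +0.500/-0.240 → slack +2.687/-1.664; half-tol=0.370, Σhalf²=0.723476
  -H: nom -47.850 → Σnom=-142.040; wc +0.220/-0.440 → slack +2.907/-2.104; half-tol=0.330, Σhalf²=0.832376
  -I: nom -31.860 → Σnom=-173.900; wc +0.440/-0.030 → slack +3.347/-2.134; half-tol=0.235, Σhalf²=0.887601
  -J: nom -28.300 → Σnom=-202.200; wc +0.431/-0.080 → slack +3.778/-2.214; half-tol=0.256, Σhalf²=0.952882
Nominal = -202.200. Worst-case = [-202.200 - 2.214, -202.200 + 3.778] = [-204.414, -198.422]. RSS = √0.952882 = 0.976.

nominal=-202.200 wc=[-204.414,-198.422] rss=0.976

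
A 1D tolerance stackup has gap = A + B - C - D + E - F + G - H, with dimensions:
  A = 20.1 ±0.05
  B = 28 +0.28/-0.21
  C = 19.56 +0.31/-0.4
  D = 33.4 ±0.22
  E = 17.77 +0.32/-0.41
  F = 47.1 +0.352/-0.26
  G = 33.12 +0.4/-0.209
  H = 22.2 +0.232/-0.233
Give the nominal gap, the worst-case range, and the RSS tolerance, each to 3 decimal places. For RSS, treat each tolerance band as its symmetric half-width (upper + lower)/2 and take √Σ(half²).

Stack each dimension's contribution:
  +A: nom +20.100 → Σnom=20.100; wc +0.050/-0.050 → slack +0.050/-0.050; half-tol=0.050, Σhalf²=0.002500
  +B: nom +28.000 → Σnom=48.100; wc +0.280/-0.210 → slack +0.330/-0.260; half-tol=0.245, Σhalf²=0.062525
  -C: nom -19.560 → Σnom=28.540; wc +0.400/-0.310 → slack +0.730/-0.570; half-tol=0.355, Σhalf²=0.188550
  -D: nom -33.400 → Σnom=-4.860; wc +0.220/-0.220 → slack +0.950/-0.790; half-tol=0.220, Σhalf²=0.236950
  +E: nom +17.770 → Σnom=12.910; wc +0.320/-0.410 → slack +1.270/-1.200; half-tol=0.365, Σhalf²=0.370175
  -F: nom -47.100 → Σnom=-34.190; wc +0.260/-0.352 → slack +1.530/-1.552; half-tol=0.306, Σhalf²=0.463811
  +G: nom +33.120 → Σnom=-1.070; wc +0.400/-0.209 → slack +1.930/-1.761; half-tol=0.304, Σhalf²=0.556531
  -H: nom -22.200 → Σnom=-23.270; wc +0.233/-0.232 → slack +2.163/-1.993; half-tol=0.233, Σhalf²=0.610587
Nominal = -23.270. Worst-case = [-23.270 - 1.993, -23.270 + 2.163] = [-25.263, -21.107]. RSS = √0.610587 = 0.781.

nominal=-23.270 wc=[-25.263,-21.107] rss=0.781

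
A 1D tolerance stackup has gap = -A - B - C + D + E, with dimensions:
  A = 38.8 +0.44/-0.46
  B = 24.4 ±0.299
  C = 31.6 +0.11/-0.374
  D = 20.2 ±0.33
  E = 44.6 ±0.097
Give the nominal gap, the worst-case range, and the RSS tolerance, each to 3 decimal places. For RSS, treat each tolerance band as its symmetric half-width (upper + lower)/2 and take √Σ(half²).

Stack each dimension's contribution:
  -A: nom -38.800 → Σnom=-38.800; wc +0.460/-0.440 → slack +0.460/-0.440; half-tol=0.450, Σhalf²=0.202500
  -B: nom -24.400 → Σnom=-63.200; wc +0.299/-0.299 → slack +0.759/-0.739; half-tol=0.299, Σhalf²=0.291901
  -C: nom -31.600 → Σnom=-94.800; wc +0.374/-0.110 → slack +1.133/-0.849; half-tol=0.242, Σhalf²=0.350465
  +D: nom +20.200 → Σnom=-74.600; wc +0.330/-0.330 → slack +1.463/-1.179; half-tol=0.330, Σhalf²=0.459365
  +E: nom +44.600 → Σnom=-30.000; wc +0.097/-0.097 → slack +1.560/-1.276; half-tol=0.097, Σhalf²=0.468774
Nominal = -30.000. Worst-case = [-30.000 - 1.276, -30.000 + 1.560] = [-31.276, -28.440]. RSS = √0.468774 = 0.685.

nominal=-30.000 wc=[-31.276,-28.440] rss=0.685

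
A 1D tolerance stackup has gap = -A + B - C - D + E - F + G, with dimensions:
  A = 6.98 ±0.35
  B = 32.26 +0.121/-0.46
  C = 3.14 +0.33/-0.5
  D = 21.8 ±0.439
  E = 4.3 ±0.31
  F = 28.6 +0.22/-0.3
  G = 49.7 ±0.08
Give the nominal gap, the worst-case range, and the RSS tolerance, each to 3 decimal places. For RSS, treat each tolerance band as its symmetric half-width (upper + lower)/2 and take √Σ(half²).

Stack each dimension's contribution:
  -A: nom -6.980 → Σnom=-6.980; wc +0.350/-0.350 → slack +0.350/-0.350; half-tol=0.350, Σhalf²=0.122500
  +B: nom +32.260 → Σnom=25.280; wc +0.121/-0.460 → slack +0.471/-0.810; half-tol=0.290, Σhalf²=0.206890
  -C: nom -3.140 → Σnom=22.140; wc +0.500/-0.330 → slack +0.971/-1.140; half-tol=0.415, Σhalf²=0.379115
  -D: nom -21.800 → Σnom=0.340; wc +0.439/-0.439 → slack +1.410/-1.579; half-tol=0.439, Σhalf²=0.571836
  +E: nom +4.300 → Σnom=4.640; wc +0.310/-0.310 → slack +1.720/-1.889; half-tol=0.310, Σhalf²=0.667936
  -F: nom -28.600 → Σnom=-23.960; wc +0.300/-0.220 → slack +2.020/-2.109; half-tol=0.260, Σhalf²=0.735536
  +G: nom +49.700 → Σnom=25.740; wc +0.080/-0.080 → slack +2.100/-2.189; half-tol=0.080, Σhalf²=0.741936
Nominal = 25.740. Worst-case = [25.740 - 2.189, 25.740 + 2.100] = [23.551, 27.840]. RSS = √0.741936 = 0.861.

nominal=25.740 wc=[23.551,27.840] rss=0.861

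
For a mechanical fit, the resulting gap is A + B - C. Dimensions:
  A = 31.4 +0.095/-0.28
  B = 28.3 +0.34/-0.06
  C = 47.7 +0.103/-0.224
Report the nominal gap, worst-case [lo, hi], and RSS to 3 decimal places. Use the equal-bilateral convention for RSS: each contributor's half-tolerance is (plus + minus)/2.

Stack each dimension's contribution:
  +A: nom +31.400 → Σnom=31.400; wc +0.095/-0.280 → slack +0.095/-0.280; half-tol=0.188, Σhalf²=0.035156
  +B: nom +28.300 → Σnom=59.700; wc +0.340/-0.060 → slack +0.435/-0.340; half-tol=0.200, Σhalf²=0.075156
  -C: nom -47.700 → Σnom=12.000; wc +0.224/-0.103 → slack +0.659/-0.443; half-tol=0.164, Σhalf²=0.101889
Nominal = 12.000. Worst-case = [12.000 - 0.443, 12.000 + 0.659] = [11.557, 12.659]. RSS = √0.101889 = 0.319.

nominal=12.000 wc=[11.557,12.659] rss=0.319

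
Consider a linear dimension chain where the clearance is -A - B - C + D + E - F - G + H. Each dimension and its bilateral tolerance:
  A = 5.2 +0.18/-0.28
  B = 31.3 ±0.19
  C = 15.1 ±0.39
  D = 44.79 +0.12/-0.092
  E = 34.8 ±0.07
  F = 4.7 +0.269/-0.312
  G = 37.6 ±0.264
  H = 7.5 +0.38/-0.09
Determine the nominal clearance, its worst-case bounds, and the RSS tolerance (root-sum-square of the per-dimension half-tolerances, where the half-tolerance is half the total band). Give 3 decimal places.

nominal=-6.810 wc=[-8.355,-4.804] rss=0.683

Stack each dimension's contribution:
  -A: nom -5.200 → Σnom=-5.200; wc +0.280/-0.180 → slack +0.280/-0.180; half-tol=0.230, Σhalf²=0.052900
  -B: nom -31.300 → Σnom=-36.500; wc +0.190/-0.190 → slack +0.470/-0.370; half-tol=0.190, Σhalf²=0.089000
  -C: nom -15.100 → Σnom=-51.600; wc +0.390/-0.390 → slack +0.860/-0.760; half-tol=0.390, Σhalf²=0.241100
  +D: nom +44.790 → Σnom=-6.810; wc +0.120/-0.092 → slack +0.980/-0.852; half-tol=0.106, Σhalf²=0.252336
  +E: nom +34.800 → Σnom=27.990; wc +0.070/-0.070 → slack +1.050/-0.922; half-tol=0.070, Σhalf²=0.257236
  -F: nom -4.700 → Σnom=23.290; wc +0.312/-0.269 → slack +1.362/-1.191; half-tol=0.290, Σhalf²=0.341626
  -G: nom -37.600 → Σnom=-14.310; wc +0.264/-0.264 → slack +1.626/-1.455; half-tol=0.264, Σhalf²=0.411322
  +H: nom +7.500 → Σnom=-6.810; wc +0.380/-0.090 → slack +2.006/-1.545; half-tol=0.235, Σhalf²=0.466547
Nominal = -6.810. Worst-case = [-6.810 - 1.545, -6.810 + 2.006] = [-8.355, -4.804]. RSS = √0.466547 = 0.683.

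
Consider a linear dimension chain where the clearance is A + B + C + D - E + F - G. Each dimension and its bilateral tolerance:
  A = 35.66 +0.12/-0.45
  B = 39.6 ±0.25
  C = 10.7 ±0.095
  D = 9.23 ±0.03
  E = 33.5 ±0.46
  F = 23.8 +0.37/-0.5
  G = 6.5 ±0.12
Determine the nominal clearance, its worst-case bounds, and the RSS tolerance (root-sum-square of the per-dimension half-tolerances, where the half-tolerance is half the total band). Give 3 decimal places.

Stack each dimension's contribution:
  +A: nom +35.660 → Σnom=35.660; wc +0.120/-0.450 → slack +0.120/-0.450; half-tol=0.285, Σhalf²=0.081225
  +B: nom +39.600 → Σnom=75.260; wc +0.250/-0.250 → slack +0.370/-0.700; half-tol=0.250, Σhalf²=0.143725
  +C: nom +10.700 → Σnom=85.960; wc +0.095/-0.095 → slack +0.465/-0.795; half-tol=0.095, Σhalf²=0.152750
  +D: nom +9.230 → Σnom=95.190; wc +0.030/-0.030 → slack +0.495/-0.825; half-tol=0.030, Σhalf²=0.153650
  -E: nom -33.500 → Σnom=61.690; wc +0.460/-0.460 → slack +0.955/-1.285; half-tol=0.460, Σhalf²=0.365250
  +F: nom +23.800 → Σnom=85.490; wc +0.370/-0.500 → slack +1.325/-1.785; half-tol=0.435, Σhalf²=0.554475
  -G: nom -6.500 → Σnom=78.990; wc +0.120/-0.120 → slack +1.445/-1.905; half-tol=0.120, Σhalf²=0.568875
Nominal = 78.990. Worst-case = [78.990 - 1.905, 78.990 + 1.445] = [77.085, 80.435]. RSS = √0.568875 = 0.754.

nominal=78.990 wc=[77.085,80.435] rss=0.754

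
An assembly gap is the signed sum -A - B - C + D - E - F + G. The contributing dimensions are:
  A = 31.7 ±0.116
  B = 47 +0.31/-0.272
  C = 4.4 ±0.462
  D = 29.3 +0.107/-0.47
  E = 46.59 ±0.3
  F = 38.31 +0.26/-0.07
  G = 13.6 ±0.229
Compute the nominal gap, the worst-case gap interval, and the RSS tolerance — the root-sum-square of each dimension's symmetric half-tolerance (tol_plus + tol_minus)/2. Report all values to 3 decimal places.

nominal=-125.100 wc=[-127.247,-123.544] rss=0.751

Stack each dimension's contribution:
  -A: nom -31.700 → Σnom=-31.700; wc +0.116/-0.116 → slack +0.116/-0.116; half-tol=0.116, Σhalf²=0.013456
  -B: nom -47.000 → Σnom=-78.700; wc +0.272/-0.310 → slack +0.388/-0.426; half-tol=0.291, Σhalf²=0.098137
  -C: nom -4.400 → Σnom=-83.100; wc +0.462/-0.462 → slack +0.850/-0.888; half-tol=0.462, Σhalf²=0.311581
  +D: nom +29.300 → Σnom=-53.800; wc +0.107/-0.470 → slack +0.957/-1.358; half-tol=0.288, Σhalf²=0.394813
  -E: nom -46.590 → Σnom=-100.390; wc +0.300/-0.300 → slack +1.257/-1.658; half-tol=0.300, Σhalf²=0.484813
  -F: nom -38.310 → Σnom=-138.700; wc +0.070/-0.260 → slack +1.327/-1.918; half-tol=0.165, Σhalf²=0.512038
  +G: nom +13.600 → Σnom=-125.100; wc +0.229/-0.229 → slack +1.556/-2.147; half-tol=0.229, Σhalf²=0.564479
Nominal = -125.100. Worst-case = [-125.100 - 2.147, -125.100 + 1.556] = [-127.247, -123.544]. RSS = √0.564479 = 0.751.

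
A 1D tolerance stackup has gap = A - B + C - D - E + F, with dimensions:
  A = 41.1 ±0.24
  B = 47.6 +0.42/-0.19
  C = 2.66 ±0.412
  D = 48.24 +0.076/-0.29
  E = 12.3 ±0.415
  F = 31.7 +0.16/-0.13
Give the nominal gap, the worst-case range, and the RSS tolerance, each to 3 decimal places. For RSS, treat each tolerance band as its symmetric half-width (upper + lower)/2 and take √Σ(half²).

Stack each dimension's contribution:
  +A: nom +41.100 → Σnom=41.100; wc +0.240/-0.240 → slack +0.240/-0.240; half-tol=0.240, Σhalf²=0.057600
  -B: nom -47.600 → Σnom=-6.500; wc +0.190/-0.420 → slack +0.430/-0.660; half-tol=0.305, Σhalf²=0.150625
  +C: nom +2.660 → Σnom=-3.840; wc +0.412/-0.412 → slack +0.842/-1.072; half-tol=0.412, Σhalf²=0.320369
  -D: nom -48.240 → Σnom=-52.080; wc +0.290/-0.076 → slack +1.132/-1.148; half-tol=0.183, Σhalf²=0.353858
  -E: nom -12.300 → Σnom=-64.380; wc +0.415/-0.415 → slack +1.547/-1.563; half-tol=0.415, Σhalf²=0.526083
  +F: nom +31.700 → Σnom=-32.680; wc +0.160/-0.130 → slack +1.707/-1.693; half-tol=0.145, Σhalf²=0.547108
Nominal = -32.680. Worst-case = [-32.680 - 1.693, -32.680 + 1.707] = [-34.373, -30.973]. RSS = √0.547108 = 0.740.

nominal=-32.680 wc=[-34.373,-30.973] rss=0.740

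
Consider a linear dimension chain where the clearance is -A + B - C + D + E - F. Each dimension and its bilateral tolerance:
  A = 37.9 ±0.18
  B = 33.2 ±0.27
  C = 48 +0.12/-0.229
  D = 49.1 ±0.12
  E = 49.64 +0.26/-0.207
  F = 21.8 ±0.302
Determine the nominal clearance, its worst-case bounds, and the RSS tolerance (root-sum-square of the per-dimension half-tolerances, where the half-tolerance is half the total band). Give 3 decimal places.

Stack each dimension's contribution:
  -A: nom -37.900 → Σnom=-37.900; wc +0.180/-0.180 → slack +0.180/-0.180; half-tol=0.180, Σhalf²=0.032400
  +B: nom +33.200 → Σnom=-4.700; wc +0.270/-0.270 → slack +0.450/-0.450; half-tol=0.270, Σhalf²=0.105300
  -C: nom -48.000 → Σnom=-52.700; wc +0.229/-0.120 → slack +0.679/-0.570; half-tol=0.174, Σhalf²=0.135750
  +D: nom +49.100 → Σnom=-3.600; wc +0.120/-0.120 → slack +0.799/-0.690; half-tol=0.120, Σhalf²=0.150150
  +E: nom +49.640 → Σnom=46.040; wc +0.260/-0.207 → slack +1.059/-0.897; half-tol=0.233, Σhalf²=0.204672
  -F: nom -21.800 → Σnom=24.240; wc +0.302/-0.302 → slack +1.361/-1.199; half-tol=0.302, Σhalf²=0.295876
Nominal = 24.240. Worst-case = [24.240 - 1.199, 24.240 + 1.361] = [23.041, 25.601]. RSS = √0.295876 = 0.544.

nominal=24.240 wc=[23.041,25.601] rss=0.544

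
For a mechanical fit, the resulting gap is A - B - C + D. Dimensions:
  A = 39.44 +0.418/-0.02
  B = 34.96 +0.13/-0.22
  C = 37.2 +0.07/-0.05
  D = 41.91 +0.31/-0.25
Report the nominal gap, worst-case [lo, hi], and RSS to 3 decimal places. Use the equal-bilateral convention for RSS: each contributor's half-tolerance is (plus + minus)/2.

Stack each dimension's contribution:
  +A: nom +39.440 → Σnom=39.440; wc +0.418/-0.020 → slack +0.418/-0.020; half-tol=0.219, Σhalf²=0.047961
  -B: nom -34.960 → Σnom=4.480; wc +0.220/-0.130 → slack +0.638/-0.150; half-tol=0.175, Σhalf²=0.078586
  -C: nom -37.200 → Σnom=-32.720; wc +0.050/-0.070 → slack +0.688/-0.220; half-tol=0.060, Σhalf²=0.082186
  +D: nom +41.910 → Σnom=9.190; wc +0.310/-0.250 → slack +0.998/-0.470; half-tol=0.280, Σhalf²=0.160586
Nominal = 9.190. Worst-case = [9.190 - 0.470, 9.190 + 0.998] = [8.720, 10.188]. RSS = √0.160586 = 0.401.

nominal=9.190 wc=[8.720,10.188] rss=0.401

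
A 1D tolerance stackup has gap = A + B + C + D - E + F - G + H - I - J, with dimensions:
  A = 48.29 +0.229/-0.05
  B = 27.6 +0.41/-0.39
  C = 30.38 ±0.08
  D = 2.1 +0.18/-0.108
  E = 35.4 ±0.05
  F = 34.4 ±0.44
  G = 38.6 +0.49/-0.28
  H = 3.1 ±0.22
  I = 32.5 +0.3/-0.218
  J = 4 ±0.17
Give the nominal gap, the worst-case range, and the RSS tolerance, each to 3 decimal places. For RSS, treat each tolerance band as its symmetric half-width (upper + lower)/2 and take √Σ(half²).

nominal=35.370 wc=[33.072,37.647] rss=0.834

Stack each dimension's contribution:
  +A: nom +48.290 → Σnom=48.290; wc +0.229/-0.050 → slack +0.229/-0.050; half-tol=0.140, Σhalf²=0.019460
  +B: nom +27.600 → Σnom=75.890; wc +0.410/-0.390 → slack +0.639/-0.440; half-tol=0.400, Σhalf²=0.179460
  +C: nom +30.380 → Σnom=106.270; wc +0.080/-0.080 → slack +0.719/-0.520; half-tol=0.080, Σhalf²=0.185860
  +D: nom +2.100 → Σnom=108.370; wc +0.180/-0.108 → slack +0.899/-0.628; half-tol=0.144, Σhalf²=0.206596
  -E: nom -35.400 → Σnom=72.970; wc +0.050/-0.050 → slack +0.949/-0.678; half-tol=0.050, Σhalf²=0.209096
  +F: nom +34.400 → Σnom=107.370; wc +0.440/-0.440 → slack +1.389/-1.118; half-tol=0.440, Σhalf²=0.402696
  -G: nom -38.600 → Σnom=68.770; wc +0.280/-0.490 → slack +1.669/-1.608; half-tol=0.385, Σhalf²=0.550921
  +H: nom +3.100 → Σnom=71.870; wc +0.220/-0.220 → slack +1.889/-1.828; half-tol=0.220, Σhalf²=0.599321
  -I: nom -32.500 → Σnom=39.370; wc +0.218/-0.300 → slack +2.107/-2.128; half-tol=0.259, Σhalf²=0.666402
  -J: nom -4.000 → Σnom=35.370; wc +0.170/-0.170 → slack +2.277/-2.298; half-tol=0.170, Σhalf²=0.695302
Nominal = 35.370. Worst-case = [35.370 - 2.298, 35.370 + 2.277] = [33.072, 37.647]. RSS = √0.695302 = 0.834.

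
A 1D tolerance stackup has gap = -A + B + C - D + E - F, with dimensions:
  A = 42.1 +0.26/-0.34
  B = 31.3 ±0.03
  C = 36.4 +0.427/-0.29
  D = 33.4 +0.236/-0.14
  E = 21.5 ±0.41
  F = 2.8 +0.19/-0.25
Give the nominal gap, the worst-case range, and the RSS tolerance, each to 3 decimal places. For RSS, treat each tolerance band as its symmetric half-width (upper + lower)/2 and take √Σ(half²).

Stack each dimension's contribution:
  -A: nom -42.100 → Σnom=-42.100; wc +0.340/-0.260 → slack +0.340/-0.260; half-tol=0.300, Σhalf²=0.090000
  +B: nom +31.300 → Σnom=-10.800; wc +0.030/-0.030 → slack +0.370/-0.290; half-tol=0.030, Σhalf²=0.090900
  +C: nom +36.400 → Σnom=25.600; wc +0.427/-0.290 → slack +0.797/-0.580; half-tol=0.358, Σhalf²=0.219422
  -D: nom -33.400 → Σnom=-7.800; wc +0.140/-0.236 → slack +0.937/-0.816; half-tol=0.188, Σhalf²=0.254766
  +E: nom +21.500 → Σnom=13.700; wc +0.410/-0.410 → slack +1.347/-1.226; half-tol=0.410, Σhalf²=0.422866
  -F: nom -2.800 → Σnom=10.900; wc +0.250/-0.190 → slack +1.597/-1.416; half-tol=0.220, Σhalf²=0.471266
Nominal = 10.900. Worst-case = [10.900 - 1.416, 10.900 + 1.597] = [9.484, 12.497]. RSS = √0.471266 = 0.686.

nominal=10.900 wc=[9.484,12.497] rss=0.686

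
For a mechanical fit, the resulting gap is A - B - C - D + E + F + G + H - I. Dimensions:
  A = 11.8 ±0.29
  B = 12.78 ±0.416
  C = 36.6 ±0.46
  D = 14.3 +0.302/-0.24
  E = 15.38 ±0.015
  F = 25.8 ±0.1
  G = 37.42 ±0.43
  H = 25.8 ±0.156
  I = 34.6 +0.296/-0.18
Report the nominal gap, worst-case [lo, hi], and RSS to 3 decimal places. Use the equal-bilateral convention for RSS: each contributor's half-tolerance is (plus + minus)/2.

Stack each dimension's contribution:
  +A: nom +11.800 → Σnom=11.800; wc +0.290/-0.290 → slack +0.290/-0.290; half-tol=0.290, Σhalf²=0.084100
  -B: nom -12.780 → Σnom=-0.980; wc +0.416/-0.416 → slack +0.706/-0.706; half-tol=0.416, Σhalf²=0.257156
  -C: nom -36.600 → Σnom=-37.580; wc +0.460/-0.460 → slack +1.166/-1.166; half-tol=0.460, Σhalf²=0.468756
  -D: nom -14.300 → Σnom=-51.880; wc +0.240/-0.302 → slack +1.406/-1.468; half-tol=0.271, Σhalf²=0.542197
  +E: nom +15.380 → Σnom=-36.500; wc +0.015/-0.015 → slack +1.421/-1.483; half-tol=0.015, Σhalf²=0.542422
  +F: nom +25.800 → Σnom=-10.700; wc +0.100/-0.100 → slack +1.521/-1.583; half-tol=0.100, Σhalf²=0.552422
  +G: nom +37.420 → Σnom=26.720; wc +0.430/-0.430 → slack +1.951/-2.013; half-tol=0.430, Σhalf²=0.737322
  +H: nom +25.800 → Σnom=52.520; wc +0.156/-0.156 → slack +2.107/-2.169; half-tol=0.156, Σhalf²=0.761658
  -I: nom -34.600 → Σnom=17.920; wc +0.180/-0.296 → slack +2.287/-2.465; half-tol=0.238, Σhalf²=0.818302
Nominal = 17.920. Worst-case = [17.920 - 2.465, 17.920 + 2.287] = [15.455, 20.207]. RSS = √0.818302 = 0.905.

nominal=17.920 wc=[15.455,20.207] rss=0.905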